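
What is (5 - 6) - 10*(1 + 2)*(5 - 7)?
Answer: 59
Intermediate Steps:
(5 - 6) - 10*(1 + 2)*(5 - 7) = -1 - 30*(-2) = -1 - 10*(-6) = -1 + 60 = 59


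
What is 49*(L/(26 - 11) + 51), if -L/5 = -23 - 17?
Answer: 9457/3 ≈ 3152.3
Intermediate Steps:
L = 200 (L = -5*(-23 - 17) = -5*(-40) = 200)
49*(L/(26 - 11) + 51) = 49*(200/(26 - 11) + 51) = 49*(200/15 + 51) = 49*(200*(1/15) + 51) = 49*(40/3 + 51) = 49*(193/3) = 9457/3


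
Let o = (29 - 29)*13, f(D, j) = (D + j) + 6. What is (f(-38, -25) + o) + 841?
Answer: 784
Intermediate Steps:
f(D, j) = 6 + D + j
o = 0 (o = 0*13 = 0)
(f(-38, -25) + o) + 841 = ((6 - 38 - 25) + 0) + 841 = (-57 + 0) + 841 = -57 + 841 = 784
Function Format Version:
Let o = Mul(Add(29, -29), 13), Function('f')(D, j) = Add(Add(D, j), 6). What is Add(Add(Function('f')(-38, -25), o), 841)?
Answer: 784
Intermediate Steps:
Function('f')(D, j) = Add(6, D, j)
o = 0 (o = Mul(0, 13) = 0)
Add(Add(Function('f')(-38, -25), o), 841) = Add(Add(Add(6, -38, -25), 0), 841) = Add(Add(-57, 0), 841) = Add(-57, 841) = 784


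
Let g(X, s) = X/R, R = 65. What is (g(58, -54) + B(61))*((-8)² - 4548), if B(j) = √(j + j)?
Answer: -260072/65 - 4484*√122 ≈ -53529.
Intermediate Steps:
g(X, s) = X/65
B(j) = √2*√j (B(j) = √(2*j) = √2*√j)
(g(58, -54) + B(61))*((-8)² - 4548) = ((1/65)*58 + √2*√61)*((-8)² - 4548) = (58/65 + √122)*(64 - 4548) = (58/65 + √122)*(-4484) = -260072/65 - 4484*√122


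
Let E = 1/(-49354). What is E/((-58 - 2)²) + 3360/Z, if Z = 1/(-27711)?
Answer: -16543078602624001/177674400 ≈ -9.3109e+7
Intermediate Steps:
Z = -1/27711 ≈ -3.6087e-5
E = -1/49354 ≈ -2.0262e-5
E/((-58 - 2)²) + 3360/Z = -1/(49354*(-58 - 2)²) + 3360/(-1/27711) = -1/(49354*((-60)²)) + 3360*(-27711) = -1/49354/3600 - 93108960 = -1/49354*1/3600 - 93108960 = -1/177674400 - 93108960 = -16543078602624001/177674400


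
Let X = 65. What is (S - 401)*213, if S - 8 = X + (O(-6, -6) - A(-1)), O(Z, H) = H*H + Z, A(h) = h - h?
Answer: -63474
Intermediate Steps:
A(h) = 0
O(Z, H) = Z + H**2 (O(Z, H) = H**2 + Z = Z + H**2)
S = 103 (S = 8 + (65 + ((-6 + (-6)**2) - 1*0)) = 8 + (65 + ((-6 + 36) + 0)) = 8 + (65 + (30 + 0)) = 8 + (65 + 30) = 8 + 95 = 103)
(S - 401)*213 = (103 - 401)*213 = -298*213 = -63474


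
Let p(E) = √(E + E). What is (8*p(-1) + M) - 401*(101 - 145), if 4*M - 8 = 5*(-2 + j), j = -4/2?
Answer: 17641 + 8*I*√2 ≈ 17641.0 + 11.314*I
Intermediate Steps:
j = -2 (j = -4*½ = -2)
p(E) = √2*√E (p(E) = √(2*E) = √2*√E)
M = -3 (M = 2 + (5*(-2 - 2))/4 = 2 + (5*(-4))/4 = 2 + (¼)*(-20) = 2 - 5 = -3)
(8*p(-1) + M) - 401*(101 - 145) = (8*(√2*√(-1)) - 3) - 401*(101 - 145) = (8*(√2*I) - 3) - 401*(-44) = (8*(I*√2) - 3) + 17644 = (8*I*√2 - 3) + 17644 = (-3 + 8*I*√2) + 17644 = 17641 + 8*I*√2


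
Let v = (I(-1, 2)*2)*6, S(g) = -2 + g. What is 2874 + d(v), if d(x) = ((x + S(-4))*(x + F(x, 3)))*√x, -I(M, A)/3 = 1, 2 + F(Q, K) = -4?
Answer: 2874 + 10584*I ≈ 2874.0 + 10584.0*I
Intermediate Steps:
F(Q, K) = -6 (F(Q, K) = -2 - 4 = -6)
I(M, A) = -3 (I(M, A) = -3*1 = -3)
v = -36 (v = -3*2*6 = -6*6 = -36)
d(x) = √x*(-6 + x)² (d(x) = ((x + (-2 - 4))*(x - 6))*√x = ((x - 6)*(-6 + x))*√x = ((-6 + x)*(-6 + x))*√x = (-6 + x)²*√x = √x*(-6 + x)²)
2874 + d(v) = 2874 + √(-36)*(36 + (-36)² - 12*(-36)) = 2874 + (6*I)*(36 + 1296 + 432) = 2874 + (6*I)*1764 = 2874 + 10584*I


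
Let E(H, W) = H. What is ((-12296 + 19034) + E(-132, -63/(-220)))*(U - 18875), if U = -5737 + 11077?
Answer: -89412210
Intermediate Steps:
U = 5340
((-12296 + 19034) + E(-132, -63/(-220)))*(U - 18875) = ((-12296 + 19034) - 132)*(5340 - 18875) = (6738 - 132)*(-13535) = 6606*(-13535) = -89412210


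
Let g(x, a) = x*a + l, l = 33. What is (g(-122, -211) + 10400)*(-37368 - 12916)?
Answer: -1819023700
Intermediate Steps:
g(x, a) = 33 + a*x (g(x, a) = x*a + 33 = a*x + 33 = 33 + a*x)
(g(-122, -211) + 10400)*(-37368 - 12916) = ((33 - 211*(-122)) + 10400)*(-37368 - 12916) = ((33 + 25742) + 10400)*(-50284) = (25775 + 10400)*(-50284) = 36175*(-50284) = -1819023700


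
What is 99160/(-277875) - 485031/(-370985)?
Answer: 3919644661/4123498275 ≈ 0.95056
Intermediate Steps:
99160/(-277875) - 485031/(-370985) = 99160*(-1/277875) - 485031*(-1/370985) = -19832/55575 + 485031/370985 = 3919644661/4123498275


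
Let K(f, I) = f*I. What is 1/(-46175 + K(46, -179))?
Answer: -1/54409 ≈ -1.8379e-5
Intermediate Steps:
K(f, I) = I*f
1/(-46175 + K(46, -179)) = 1/(-46175 - 179*46) = 1/(-46175 - 8234) = 1/(-54409) = -1/54409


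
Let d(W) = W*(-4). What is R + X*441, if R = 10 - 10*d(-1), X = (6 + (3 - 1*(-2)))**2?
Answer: 53331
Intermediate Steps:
d(W) = -4*W
X = 121 (X = (6 + (3 + 2))**2 = (6 + 5)**2 = 11**2 = 121)
R = -30 (R = 10 - (-40)*(-1) = 10 - 10*4 = 10 - 40 = -30)
R + X*441 = -30 + 121*441 = -30 + 53361 = 53331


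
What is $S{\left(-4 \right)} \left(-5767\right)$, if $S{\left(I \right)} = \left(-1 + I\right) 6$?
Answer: $173010$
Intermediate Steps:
$S{\left(I \right)} = -6 + 6 I$
$S{\left(-4 \right)} \left(-5767\right) = \left(-6 + 6 \left(-4\right)\right) \left(-5767\right) = \left(-6 - 24\right) \left(-5767\right) = \left(-30\right) \left(-5767\right) = 173010$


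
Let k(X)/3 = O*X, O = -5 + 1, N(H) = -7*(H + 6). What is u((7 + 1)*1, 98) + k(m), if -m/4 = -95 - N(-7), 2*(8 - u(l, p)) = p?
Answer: -4937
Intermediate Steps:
u(l, p) = 8 - p/2
N(H) = -42 - 7*H (N(H) = -7*(6 + H) = -42 - 7*H)
O = -4
m = 408 (m = -4*(-95 - (-42 - 7*(-7))) = -4*(-95 - (-42 + 49)) = -4*(-95 - 1*7) = -4*(-95 - 7) = -4*(-102) = 408)
k(X) = -12*X (k(X) = 3*(-4*X) = -12*X)
u((7 + 1)*1, 98) + k(m) = (8 - 1/2*98) - 12*408 = (8 - 49) - 4896 = -41 - 4896 = -4937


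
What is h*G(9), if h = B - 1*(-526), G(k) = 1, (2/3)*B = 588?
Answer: 1408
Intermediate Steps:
B = 882 (B = (3/2)*588 = 882)
h = 1408 (h = 882 - 1*(-526) = 882 + 526 = 1408)
h*G(9) = 1408*1 = 1408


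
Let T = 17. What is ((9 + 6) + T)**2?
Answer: 1024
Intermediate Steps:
((9 + 6) + T)**2 = ((9 + 6) + 17)**2 = (15 + 17)**2 = 32**2 = 1024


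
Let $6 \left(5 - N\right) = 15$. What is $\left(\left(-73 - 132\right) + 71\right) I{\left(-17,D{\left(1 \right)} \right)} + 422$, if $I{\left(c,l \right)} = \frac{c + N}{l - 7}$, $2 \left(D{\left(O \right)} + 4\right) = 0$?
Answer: $\frac{2699}{11} \approx 245.36$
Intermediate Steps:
$N = \frac{5}{2}$ ($N = 5 - \frac{5}{2} = \frac{5}{2} \approx 2.5$)
$D{\left(O \right)} = -4$ ($D{\left(O \right)} = -4 + \frac{1}{2} \cdot 0 = -4 + 0 = -4$)
$I{\left(c,l \right)} = \frac{\frac{5}{2} + c}{-7 + l}$ ($I{\left(c,l \right)} = \frac{c + \frac{5}{2}}{l - 7} = \frac{\frac{5}{2} + c}{-7 + l}$)
$\left(\left(-73 - 132\right) + 71\right) I{\left(-17,D{\left(1 \right)} \right)} + 422 = \left(\left(-73 - 132\right) + 71\right) \frac{\frac{5}{2} - 17}{-7 - 4} + 422 = \left(-205 + 71\right) \frac{1}{-11} \left(- \frac{29}{2}\right) + 422 = - 134 \left(\left(- \frac{1}{11}\right) \left(- \frac{29}{2}\right)\right) + 422 = \left(-134\right) \frac{29}{22} + 422 = - \frac{1943}{11} + 422 = \frac{2699}{11}$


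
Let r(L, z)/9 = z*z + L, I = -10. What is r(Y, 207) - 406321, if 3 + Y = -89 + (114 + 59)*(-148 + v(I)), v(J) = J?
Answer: -267514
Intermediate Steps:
Y = -27426 (Y = -3 + (-89 + (114 + 59)*(-148 - 10)) = -3 + (-89 + 173*(-158)) = -3 + (-89 - 27334) = -3 - 27423 = -27426)
r(L, z) = 9*L + 9*z² (r(L, z) = 9*(z*z + L) = 9*(z² + L) = 9*(L + z²) = 9*L + 9*z²)
r(Y, 207) - 406321 = (9*(-27426) + 9*207²) - 406321 = (-246834 + 9*42849) - 406321 = (-246834 + 385641) - 406321 = 138807 - 406321 = -267514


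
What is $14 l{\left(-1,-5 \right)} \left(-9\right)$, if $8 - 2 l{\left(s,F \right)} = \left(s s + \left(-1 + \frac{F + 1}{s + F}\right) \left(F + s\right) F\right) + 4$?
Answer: $-819$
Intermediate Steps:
$l{\left(s,F \right)} = 2 - \frac{s^{2}}{2} - \frac{F \left(-1 + \frac{1 + F}{F + s}\right) \left(F + s\right)}{2}$ ($l{\left(s,F \right)} = 4 - \frac{\left(s s + \left(-1 + \frac{F + 1}{s + F}\right) \left(F + s\right) F\right) + 4}{2} = 4 - \frac{\left(s^{2} + \left(-1 + \frac{1 + F}{F + s}\right) \left(F + s\right) F\right) + 4}{2} = 4 - \frac{\left(s^{2} + F \left(-1 + \frac{1 + F}{F + s}\right) \left(F + s\right)\right) + 4}{2} = 4 - \frac{4 + s^{2} + F \left(-1 + \frac{1 + F}{F + s}\right) \left(F + s\right)}{2} = 4 - \left(2 + \frac{s^{2}}{2} + \frac{F \left(-1 + \frac{1 + F}{F + s}\right) \left(F + s\right)}{2}\right) = 2 - \frac{s^{2}}{2} - \frac{F \left(-1 + \frac{1 + F}{F + s}\right) \left(F + s\right)}{2}$)
$14 l{\left(-1,-5 \right)} \left(-9\right) = 14 \left(2 - - \frac{5}{2} - \frac{\left(-1\right)^{2}}{2} + \frac{1}{2} \left(-5\right) \left(-1\right)\right) \left(-9\right) = 14 \left(2 + \frac{5}{2} - \frac{1}{2} + \frac{5}{2}\right) \left(-9\right) = 14 \cdot \frac{13}{2} \left(-9\right) = 91 \left(-9\right) = -819$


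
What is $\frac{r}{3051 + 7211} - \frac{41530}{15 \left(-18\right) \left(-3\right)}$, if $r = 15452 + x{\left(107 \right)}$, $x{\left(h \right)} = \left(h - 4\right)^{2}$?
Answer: $- \frac{5786735}{118746} \approx -48.732$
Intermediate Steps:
$x{\left(h \right)} = \left(-4 + h\right)^{2}$
$r = 26061$ ($r = 15452 + \left(-4 + 107\right)^{2} = 15452 + 103^{2} = 15452 + 10609 = 26061$)
$\frac{r}{3051 + 7211} - \frac{41530}{15 \left(-18\right) \left(-3\right)} = \frac{26061}{3051 + 7211} - \frac{41530}{15 \left(-18\right) \left(-3\right)} = \frac{26061}{10262} - \frac{41530}{\left(-270\right) \left(-3\right)} = 26061 \cdot \frac{1}{10262} - \frac{41530}{810} = \frac{3723}{1466} - \frac{4153}{81} = - \frac{5786735}{118746}$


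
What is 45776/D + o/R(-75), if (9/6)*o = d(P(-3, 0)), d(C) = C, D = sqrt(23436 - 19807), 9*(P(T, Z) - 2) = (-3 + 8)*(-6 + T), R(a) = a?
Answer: 2/75 + 45776*sqrt(3629)/3629 ≈ 759.91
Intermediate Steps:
P(T, Z) = -4/3 + 5*T/9 (P(T, Z) = 2 + ((-3 + 8)*(-6 + T))/9 = 2 + (5*(-6 + T))/9 = 2 + (-30 + 5*T)/9 = 2 + (-10/3 + 5*T/9) = -4/3 + 5*T/9)
D = sqrt(3629) ≈ 60.241
o = -2 (o = 2*(-4/3 + (5/9)*(-3))/3 = 2*(-4/3 - 5/3)/3 = (2/3)*(-3) = -2)
45776/D + o/R(-75) = 45776/(sqrt(3629)) - 2/(-75) = 45776*(sqrt(3629)/3629) - 2*(-1/75) = 45776*sqrt(3629)/3629 + 2/75 = 2/75 + 45776*sqrt(3629)/3629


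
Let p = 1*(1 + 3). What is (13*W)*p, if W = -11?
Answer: -572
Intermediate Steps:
p = 4 (p = 1*4 = 4)
(13*W)*p = (13*(-11))*4 = -143*4 = -572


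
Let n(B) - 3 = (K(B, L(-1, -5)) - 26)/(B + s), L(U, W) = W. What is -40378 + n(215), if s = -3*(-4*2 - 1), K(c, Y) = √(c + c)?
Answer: -4885388/121 + √430/242 ≈ -40375.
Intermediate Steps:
K(c, Y) = √2*√c (K(c, Y) = √(2*c) = √2*√c)
s = 27 (s = -3*(-8 - 1) = -3*(-9) = 27)
n(B) = 3 + (-26 + √2*√B)/(27 + B) (n(B) = 3 + (√2*√B - 26)/(B + 27) = 3 + (-26 + √2*√B)/(27 + B))
-40378 + n(215) = -40378 + (55 + 3*215 + √2*√215)/(27 + 215) = -40378 + (55 + 645 + √430)/242 = -40378 + (700 + √430)/242 = -40378 + (350/121 + √430/242) = -4885388/121 + √430/242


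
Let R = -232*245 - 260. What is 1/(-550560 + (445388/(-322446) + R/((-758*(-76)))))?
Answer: -2321933646/1278369296839073 ≈ -1.8163e-6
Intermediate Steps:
R = -57100 (R = -56840 - 260 = -57100)
1/(-550560 + (445388/(-322446) + R/((-758*(-76))))) = 1/(-550560 + (445388/(-322446) - 57100/((-758*(-76))))) = 1/(-550560 + (445388*(-1/322446) - 57100/57608)) = 1/(-550560 + (-222694/161223 - 57100*1/57608)) = 1/(-550560 + (-222694/161223 - 14275/14402)) = 1/(-550560 - 5508697313/2321933646) = 1/(-1278369296839073/2321933646) = -2321933646/1278369296839073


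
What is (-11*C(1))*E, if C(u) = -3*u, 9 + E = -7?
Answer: -528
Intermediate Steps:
E = -16 (E = -9 - 7 = -16)
(-11*C(1))*E = -(-33)*(-16) = -11*(-3)*(-16) = 33*(-16) = -528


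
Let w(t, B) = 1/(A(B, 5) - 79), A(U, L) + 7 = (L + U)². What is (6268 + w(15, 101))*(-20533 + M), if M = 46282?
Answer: 1799551287549/11150 ≈ 1.6139e+8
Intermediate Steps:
A(U, L) = -7 + (L + U)²
w(t, B) = 1/(-86 + (5 + B)²) (w(t, B) = 1/((-7 + (5 + B)²) - 79) = 1/(-86 + (5 + B)²))
(6268 + w(15, 101))*(-20533 + M) = (6268 + 1/(-86 + (5 + 101)²))*(-20533 + 46282) = (6268 + 1/(-86 + 106²))*25749 = (6268 + 1/(-86 + 11236))*25749 = (6268 + 1/11150)*25749 = (69888201/11150)*25749 = 1799551287549/11150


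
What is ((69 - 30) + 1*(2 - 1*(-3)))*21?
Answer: 924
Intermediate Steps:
((69 - 30) + 1*(2 - 1*(-3)))*21 = (39 + 1*(2 + 3))*21 = (39 + 1*5)*21 = (39 + 5)*21 = 44*21 = 924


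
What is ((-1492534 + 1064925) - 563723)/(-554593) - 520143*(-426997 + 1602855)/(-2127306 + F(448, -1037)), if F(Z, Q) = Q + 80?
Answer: 113066374520718286/393439920653 ≈ 2.8738e+5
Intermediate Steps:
F(Z, Q) = 80 + Q
((-1492534 + 1064925) - 563723)/(-554593) - 520143*(-426997 + 1602855)/(-2127306 + F(448, -1037)) = ((-1492534 + 1064925) - 563723)/(-554593) - 520143*(-426997 + 1602855)/(-2127306 + (80 - 1037)) = (-427609 - 563723)*(-1/554593) - 520143*1175858/(-2127306 - 957) = -991332*(-1/554593) - 520143/((-2128263*1/1175858)) = 991332/554593 - 520143/(-2128263/1175858) = 991332/554593 - 520143*(-1175858/2128263) = 991332/554593 + 203871435898/709421 = 113066374520718286/393439920653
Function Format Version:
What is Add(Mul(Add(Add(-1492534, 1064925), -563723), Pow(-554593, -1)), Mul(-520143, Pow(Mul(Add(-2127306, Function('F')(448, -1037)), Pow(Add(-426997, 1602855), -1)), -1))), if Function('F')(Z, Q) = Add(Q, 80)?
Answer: Rational(113066374520718286, 393439920653) ≈ 2.8738e+5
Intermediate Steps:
Function('F')(Z, Q) = Add(80, Q)
Add(Mul(Add(Add(-1492534, 1064925), -563723), Pow(-554593, -1)), Mul(-520143, Pow(Mul(Add(-2127306, Function('F')(448, -1037)), Pow(Add(-426997, 1602855), -1)), -1))) = Add(Mul(Add(Add(-1492534, 1064925), -563723), Pow(-554593, -1)), Mul(-520143, Pow(Mul(Add(-2127306, Add(80, -1037)), Pow(Add(-426997, 1602855), -1)), -1))) = Add(Mul(Add(-427609, -563723), Rational(-1, 554593)), Mul(-520143, Pow(Mul(Add(-2127306, -957), Pow(1175858, -1)), -1))) = Add(Mul(-991332, Rational(-1, 554593)), Mul(-520143, Pow(Mul(-2128263, Rational(1, 1175858)), -1))) = Add(Rational(991332, 554593), Mul(-520143, Pow(Rational(-2128263, 1175858), -1))) = Add(Rational(991332, 554593), Mul(-520143, Rational(-1175858, 2128263))) = Add(Rational(991332, 554593), Rational(203871435898, 709421)) = Rational(113066374520718286, 393439920653)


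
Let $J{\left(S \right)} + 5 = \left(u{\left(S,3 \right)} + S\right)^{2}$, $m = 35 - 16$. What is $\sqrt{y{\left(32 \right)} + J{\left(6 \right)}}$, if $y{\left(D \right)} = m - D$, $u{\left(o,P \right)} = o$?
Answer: $3 \sqrt{14} \approx 11.225$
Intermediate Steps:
$m = 19$
$y{\left(D \right)} = 19 - D$
$J{\left(S \right)} = -5 + 4 S^{2}$ ($J{\left(S \right)} = -5 + \left(S + S\right)^{2} = -5 + \left(2 S\right)^{2} = -5 + 4 S^{2}$)
$\sqrt{y{\left(32 \right)} + J{\left(6 \right)}} = \sqrt{\left(19 - 32\right) - \left(5 - 4 \cdot 6^{2}\right)} = \sqrt{\left(19 - 32\right) + \left(-5 + 4 \cdot 36\right)} = \sqrt{-13 + \left(-5 + 144\right)} = \sqrt{-13 + 139} = \sqrt{126} = 3 \sqrt{14}$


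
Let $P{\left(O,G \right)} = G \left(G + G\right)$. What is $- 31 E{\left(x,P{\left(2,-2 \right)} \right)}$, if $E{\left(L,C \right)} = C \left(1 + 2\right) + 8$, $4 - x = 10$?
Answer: $-992$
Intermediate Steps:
$x = -6$ ($x = 4 - 10 = -6$)
$P{\left(O,G \right)} = 2 G^{2}$ ($P{\left(O,G \right)} = G 2 G = 2 G^{2}$)
$E{\left(L,C \right)} = 8 + 3 C$ ($E{\left(L,C \right)} = C 3 + 8 = 3 C + 8 = 8 + 3 C$)
$- 31 E{\left(x,P{\left(2,-2 \right)} \right)} = - 31 \left(8 + 3 \cdot 2 \left(-2\right)^{2}\right) = - 31 \left(8 + 3 \cdot 2 \cdot 4\right) = - 31 \left(8 + 3 \cdot 8\right) = - 31 \left(8 + 24\right) = \left(-31\right) 32 = -992$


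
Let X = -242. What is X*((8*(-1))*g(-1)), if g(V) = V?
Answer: -1936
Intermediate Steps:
X*((8*(-1))*g(-1)) = -242*8*(-1)*(-1) = -(-1936)*(-1) = -242*8 = -1936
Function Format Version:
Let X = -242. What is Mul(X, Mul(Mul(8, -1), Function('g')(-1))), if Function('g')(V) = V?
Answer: -1936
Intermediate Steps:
Mul(X, Mul(Mul(8, -1), Function('g')(-1))) = Mul(-242, Mul(Mul(8, -1), -1)) = Mul(-242, Mul(-8, -1)) = Mul(-242, 8) = -1936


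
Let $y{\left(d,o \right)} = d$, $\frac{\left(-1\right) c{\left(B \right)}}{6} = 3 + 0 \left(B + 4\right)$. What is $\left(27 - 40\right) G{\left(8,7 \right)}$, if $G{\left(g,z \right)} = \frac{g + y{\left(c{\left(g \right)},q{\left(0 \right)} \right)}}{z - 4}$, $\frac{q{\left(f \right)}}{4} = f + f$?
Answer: $\frac{130}{3} \approx 43.333$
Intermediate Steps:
$q{\left(f \right)} = 8 f$ ($q{\left(f \right)} = 4 \left(f + f\right) = 4 \cdot 2 f = 8 f$)
$c{\left(B \right)} = -18$ ($c{\left(B \right)} = - 6 \left(3 + 0 \left(B + 4\right)\right) = - 6 \left(3 + 0 \left(4 + B\right)\right) = - 6 \left(3 + 0\right) = \left(-6\right) 3 = -18$)
$G{\left(g,z \right)} = \frac{-18 + g}{-4 + z}$ ($G{\left(g,z \right)} = \frac{g - 18}{z - 4} = \frac{-18 + g}{-4 + z}$)
$\left(27 - 40\right) G{\left(8,7 \right)} = \left(27 - 40\right) \frac{-18 + 8}{-4 + 7} = - 13 \cdot \frac{1}{3} \left(-10\right) = \left(-13\right) \left(- \frac{10}{3}\right) = \frac{130}{3}$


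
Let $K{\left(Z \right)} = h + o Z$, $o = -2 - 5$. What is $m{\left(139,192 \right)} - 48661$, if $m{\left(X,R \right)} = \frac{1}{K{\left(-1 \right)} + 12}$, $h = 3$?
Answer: $- \frac{1070541}{22} \approx -48661.0$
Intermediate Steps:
$o = -7$
$K{\left(Z \right)} = 3 - 7 Z$
$m{\left(X,R \right)} = \frac{1}{22}$ ($m{\left(X,R \right)} = \frac{1}{\left(3 - -7\right) + 12} = \frac{1}{\left(3 + 7\right) + 12} = \frac{1}{10 + 12} = \frac{1}{22}$)
$m{\left(139,192 \right)} - 48661 = \frac{1}{22} - 48661 = - \frac{1070541}{22}$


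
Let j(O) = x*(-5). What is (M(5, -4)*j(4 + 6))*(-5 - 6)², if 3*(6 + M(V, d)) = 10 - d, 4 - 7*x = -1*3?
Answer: 2420/3 ≈ 806.67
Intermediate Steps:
x = 1 (x = 4/7 - (-1)*3/7 = 4/7 - ⅐*(-3) = 4/7 + 3/7 = 1)
M(V, d) = -8/3 - d/3 (M(V, d) = -6 + (10 - d)/3 = -6 + (10/3 - d/3) = -8/3 - d/3)
j(O) = -5 (j(O) = 1*(-5) = -5)
(M(5, -4)*j(4 + 6))*(-5 - 6)² = ((-8/3 - ⅓*(-4))*(-5))*(-5 - 6)² = ((-8/3 + 4/3)*(-5))*(-11)² = -4/3*(-5)*121 = (20/3)*121 = 2420/3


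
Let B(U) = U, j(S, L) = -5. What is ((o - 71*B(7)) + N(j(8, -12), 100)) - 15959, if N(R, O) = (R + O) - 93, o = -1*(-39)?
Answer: -16415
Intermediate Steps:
o = 39
N(R, O) = -93 + O + R (N(R, O) = (O + R) - 93 = -93 + O + R)
((o - 71*B(7)) + N(j(8, -12), 100)) - 15959 = ((39 - 71*7) + (-93 + 100 - 5)) - 15959 = ((39 - 497) + 2) - 15959 = (-458 + 2) - 15959 = -456 - 15959 = -16415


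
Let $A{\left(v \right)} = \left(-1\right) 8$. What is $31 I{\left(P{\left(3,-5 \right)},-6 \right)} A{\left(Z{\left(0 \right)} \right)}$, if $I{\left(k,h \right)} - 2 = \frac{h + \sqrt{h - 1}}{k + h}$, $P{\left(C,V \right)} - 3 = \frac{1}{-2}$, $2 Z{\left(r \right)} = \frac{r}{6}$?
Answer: $- \frac{6448}{7} + \frac{496 i \sqrt{7}}{7} \approx -921.14 + 187.47 i$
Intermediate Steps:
$Z{\left(r \right)} = \frac{r}{12}$ ($Z{\left(r \right)} = \frac{r \frac{1}{6}}{2} = \frac{\frac{1}{6} r}{2} = \frac{r}{12}$)
$A{\left(v \right)} = -8$
$P{\left(C,V \right)} = \frac{5}{2}$ ($P{\left(C,V \right)} = 3 + \frac{1}{-2} = 3 - \frac{1}{2} = \frac{5}{2}$)
$I{\left(k,h \right)} = 2 + \frac{h + \sqrt{-1 + h}}{h + k}$ ($I{\left(k,h \right)} = 2 + \frac{h + \sqrt{h - 1}}{k + h} = 2 + \frac{h + \sqrt{-1 + h}}{h + k}$)
$31 I{\left(P{\left(3,-5 \right)},-6 \right)} A{\left(Z{\left(0 \right)} \right)} = 31 \frac{\sqrt{-1 - 6} + 2 \cdot \frac{5}{2} + 3 \left(-6\right)}{-6 + \frac{5}{2}} \left(-8\right) = 31 \frac{\sqrt{-7} + 5 - 18}{- \frac{7}{2}} \left(-8\right) = 31 \left(- \frac{2 \left(i \sqrt{7} + 5 - 18\right)}{7}\right) \left(-8\right) = 31 \left(- \frac{2 \left(-13 + i \sqrt{7}\right)}{7}\right) \left(-8\right) = 31 \left(\frac{26}{7} - \frac{2 i \sqrt{7}}{7}\right) \left(-8\right) = \left(\frac{806}{7} - \frac{62 i \sqrt{7}}{7}\right) \left(-8\right) = - \frac{6448}{7} + \frac{496 i \sqrt{7}}{7}$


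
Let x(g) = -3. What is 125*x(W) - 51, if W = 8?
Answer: -426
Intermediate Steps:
125*x(W) - 51 = 125*(-3) - 51 = -375 - 51 = -426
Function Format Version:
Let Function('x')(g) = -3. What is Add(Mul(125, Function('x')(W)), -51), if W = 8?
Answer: -426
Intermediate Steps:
Add(Mul(125, Function('x')(W)), -51) = Add(Mul(125, -3), -51) = Add(-375, -51) = -426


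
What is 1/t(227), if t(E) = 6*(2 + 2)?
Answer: 1/24 ≈ 0.041667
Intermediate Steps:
t(E) = 24 (t(E) = 6*4 = 24)
1/t(227) = 1/24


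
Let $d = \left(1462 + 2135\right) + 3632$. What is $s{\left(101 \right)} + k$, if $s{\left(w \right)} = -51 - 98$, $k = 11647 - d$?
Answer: $4269$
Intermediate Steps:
$d = 7229$ ($d = 3597 + 3632 = 7229$)
$k = 4418$ ($k = 11647 - 7229 = 4418$)
$s{\left(w \right)} = -149$ ($s{\left(w \right)} = -51 - 98 = -149$)
$s{\left(101 \right)} + k = -149 + 4418 = 4269$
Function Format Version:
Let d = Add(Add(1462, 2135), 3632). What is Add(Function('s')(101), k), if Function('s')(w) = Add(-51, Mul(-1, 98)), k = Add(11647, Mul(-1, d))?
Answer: 4269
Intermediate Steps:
d = 7229 (d = Add(3597, 3632) = 7229)
k = 4418 (k = Add(11647, Mul(-1, 7229)) = Add(11647, -7229) = 4418)
Function('s')(w) = -149 (Function('s')(w) = Add(-51, -98) = -149)
Add(Function('s')(101), k) = Add(-149, 4418) = 4269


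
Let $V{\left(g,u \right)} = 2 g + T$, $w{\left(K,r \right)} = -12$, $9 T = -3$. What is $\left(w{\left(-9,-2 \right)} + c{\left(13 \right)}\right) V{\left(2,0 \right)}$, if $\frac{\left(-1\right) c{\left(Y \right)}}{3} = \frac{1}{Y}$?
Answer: $- \frac{583}{13} \approx -44.846$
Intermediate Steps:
$c{\left(Y \right)} = - \frac{3}{Y}$
$T = - \frac{1}{3}$ ($T = \frac{1}{9} \left(-3\right) = - \frac{1}{3} \approx -0.33333$)
$V{\left(g,u \right)} = - \frac{1}{3} + 2 g$ ($V{\left(g,u \right)} = 2 g - \frac{1}{3} = - \frac{1}{3} + 2 g$)
$\left(w{\left(-9,-2 \right)} + c{\left(13 \right)}\right) V{\left(2,0 \right)} = \left(-12 - \frac{3}{13}\right) \left(- \frac{1}{3} + 2 \cdot 2\right) = \left(-12 - \frac{3}{13}\right) \left(- \frac{1}{3} + 4\right) = \left(-12 - \frac{3}{13}\right) \frac{11}{3} = \left(- \frac{159}{13}\right) \frac{11}{3} = - \frac{583}{13}$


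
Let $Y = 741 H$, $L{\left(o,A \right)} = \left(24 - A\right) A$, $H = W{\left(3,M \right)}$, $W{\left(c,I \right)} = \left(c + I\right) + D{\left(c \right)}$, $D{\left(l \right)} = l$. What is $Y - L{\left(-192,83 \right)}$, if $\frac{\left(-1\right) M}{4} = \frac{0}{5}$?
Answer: $9343$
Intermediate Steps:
$M = 0$ ($M = - 4 \cdot \frac{0}{5} = - 4 \cdot 0 \cdot \frac{1}{5} = \left(-4\right) 0 = 0$)
$W{\left(c,I \right)} = I + 2 c$ ($W{\left(c,I \right)} = \left(c + I\right) + c = \left(I + c\right) + c = I + 2 c$)
$H = 6$ ($H = 0 + 2 \cdot 3 = 0 + 6 = 6$)
$L{\left(o,A \right)} = A \left(24 - A\right)$
$Y = 4446$ ($Y = 741 \cdot 6 = 4446$)
$Y - L{\left(-192,83 \right)} = 4446 - 83 \left(24 - 83\right) = 4446 - 83 \left(-59\right) = 4446 - -4897 = 4446 + 4897 = 9343$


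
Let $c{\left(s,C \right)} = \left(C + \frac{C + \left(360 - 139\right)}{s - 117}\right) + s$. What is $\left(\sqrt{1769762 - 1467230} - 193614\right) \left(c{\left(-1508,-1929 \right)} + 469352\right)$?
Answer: $- \frac{146587789258962}{1625} + \frac{1514227166 \sqrt{75633}}{1625} \approx -8.9952 \cdot 10^{10}$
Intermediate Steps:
$c{\left(s,C \right)} = C + s + \frac{221 + C}{-117 + s}$ ($c{\left(s,C \right)} = \left(C + \frac{C + \left(360 - 139\right)}{-117 + s}\right) + s = \left(C + \frac{C + 221}{-117 + s}\right) + s = \left(C + \frac{221 + C}{-117 + s}\right) + s = C + s + \frac{221 + C}{-117 + s}$)
$\left(\sqrt{1769762 - 1467230} - 193614\right) \left(c{\left(-1508,-1929 \right)} + 469352\right) = \left(\sqrt{1769762 - 1467230} - 193614\right) \left(\frac{221 + \left(-1508\right)^{2} - -176436 - -223764 - -2908932}{-117 - 1508} + 469352\right) = \left(\sqrt{302532} - 193614\right) \left(\frac{221 + 2274064 + 176436 + 223764 + 2908932}{-1625} + 469352\right) = \left(2 \sqrt{75633} - 193614\right) \left(\left(- \frac{1}{1625}\right) 5583417 + 469352\right) = \left(-193614 + 2 \sqrt{75633}\right) \left(- \frac{5583417}{1625} + 469352\right) = \left(-193614 + 2 \sqrt{75633}\right) \frac{757113583}{1625} = - \frac{146587789258962}{1625} + \frac{1514227166 \sqrt{75633}}{1625}$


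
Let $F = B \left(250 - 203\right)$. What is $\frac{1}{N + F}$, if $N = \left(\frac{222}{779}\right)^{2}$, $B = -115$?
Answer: $- \frac{606841}{3279926321} \approx -0.00018502$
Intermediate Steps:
$F = -5405$ ($F = - 115 \left(250 - 203\right) = \left(-115\right) 47 = -5405$)
$N = \frac{49284}{606841}$ ($N = \left(222 \cdot \frac{1}{779}\right)^{2} = \left(\frac{222}{779}\right)^{2} = \frac{49284}{606841} \approx 0.081214$)
$\frac{1}{N + F} = \frac{1}{\frac{49284}{606841} - 5405} = \frac{1}{- \frac{3279926321}{606841}} = - \frac{606841}{3279926321}$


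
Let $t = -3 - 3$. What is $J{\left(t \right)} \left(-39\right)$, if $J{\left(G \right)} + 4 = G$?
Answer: $390$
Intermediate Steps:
$t = -6$ ($t = -3 - 3 = -6$)
$J{\left(G \right)} = -4 + G$
$J{\left(t \right)} \left(-39\right) = \left(-4 - 6\right) \left(-39\right) = \left(-10\right) \left(-39\right) = 390$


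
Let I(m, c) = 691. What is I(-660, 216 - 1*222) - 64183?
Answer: -63492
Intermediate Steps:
I(-660, 216 - 1*222) - 64183 = 691 - 64183 = -63492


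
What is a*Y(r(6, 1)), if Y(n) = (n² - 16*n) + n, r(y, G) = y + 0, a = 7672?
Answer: -414288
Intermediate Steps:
r(y, G) = y
Y(n) = n² - 15*n
a*Y(r(6, 1)) = 7672*(6*(-15 + 6)) = 7672*(6*(-9)) = 7672*(-54) = -414288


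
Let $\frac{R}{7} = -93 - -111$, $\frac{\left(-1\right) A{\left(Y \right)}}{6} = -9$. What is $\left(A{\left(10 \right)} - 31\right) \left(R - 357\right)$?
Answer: $-5313$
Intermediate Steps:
$A{\left(Y \right)} = 54$ ($A{\left(Y \right)} = \left(-6\right) \left(-9\right) = 54$)
$R = 126$ ($R = 7 \left(-93 - -111\right) = 7 \left(-93 + 111\right) = 7 \cdot 18 = 126$)
$\left(A{\left(10 \right)} - 31\right) \left(R - 357\right) = \left(54 - 31\right) \left(126 - 357\right) = 23 \left(-231\right) = -5313$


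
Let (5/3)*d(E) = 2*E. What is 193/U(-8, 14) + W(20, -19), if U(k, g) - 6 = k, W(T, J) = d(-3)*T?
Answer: -337/2 ≈ -168.50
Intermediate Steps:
d(E) = 6*E/5 (d(E) = 3*(2*E)/5 = 6*E/5)
W(T, J) = -18*T/5 (W(T, J) = ((6/5)*(-3))*T = -18*T/5)
U(k, g) = 6 + k
193/U(-8, 14) + W(20, -19) = 193/(6 - 8) - 18/5*20 = 193/(-2) - 72 = -½*193 - 72 = -193/2 - 72 = -337/2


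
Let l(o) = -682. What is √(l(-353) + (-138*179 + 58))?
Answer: 3*I*√2814 ≈ 159.14*I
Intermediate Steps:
√(l(-353) + (-138*179 + 58)) = √(-682 + (-138*179 + 58)) = √(-682 + (-24702 + 58)) = √(-682 - 24644) = √(-25326) = 3*I*√2814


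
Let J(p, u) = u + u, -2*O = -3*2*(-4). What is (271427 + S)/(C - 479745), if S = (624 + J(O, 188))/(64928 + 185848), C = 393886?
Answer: -8508422294/2691422073 ≈ -3.1613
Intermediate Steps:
O = -12 (O = -(-3*2)*(-4)/2 = -(-3)*(-4) = -½*24 = -12)
J(p, u) = 2*u
S = 125/31347 (S = (624 + 2*188)/(64928 + 185848) = (624 + 376)/250776 = 1000*(1/250776) = 125/31347 ≈ 0.0039876)
(271427 + S)/(C - 479745) = (271427 + 125/31347)/(393886 - 479745) = (8508422294/31347)/(-85859) = (8508422294/31347)*(-1/85859) = -8508422294/2691422073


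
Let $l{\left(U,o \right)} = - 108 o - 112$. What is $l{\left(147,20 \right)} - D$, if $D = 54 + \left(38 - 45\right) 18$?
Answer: $-2200$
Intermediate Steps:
$D = -72$ ($D = 54 - 126 = -72$)
$l{\left(U,o \right)} = -112 - 108 o$
$l{\left(147,20 \right)} - D = \left(-112 - 2160\right) - -72 = \left(-112 - 2160\right) + 72 = -2272 + 72 = -2200$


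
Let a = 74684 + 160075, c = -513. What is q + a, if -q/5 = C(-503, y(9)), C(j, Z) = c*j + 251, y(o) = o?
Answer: -1056691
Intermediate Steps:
a = 234759
C(j, Z) = 251 - 513*j (C(j, Z) = -513*j + 251 = 251 - 513*j)
q = -1291450 (q = -5*(251 - 513*(-503)) = -5*(251 + 258039) = -5*258290 = -1291450)
q + a = -1291450 + 234759 = -1056691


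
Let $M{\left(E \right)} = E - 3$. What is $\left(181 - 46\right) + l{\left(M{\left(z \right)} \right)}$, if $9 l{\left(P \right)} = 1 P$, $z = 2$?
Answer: $\frac{1214}{9} \approx 134.89$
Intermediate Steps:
$M{\left(E \right)} = -3 + E$
$l{\left(P \right)} = \frac{P}{9}$ ($l{\left(P \right)} = \frac{1 P}{9} = \frac{P}{9}$)
$\left(181 - 46\right) + l{\left(M{\left(z \right)} \right)} = \left(181 - 46\right) + \frac{-3 + 2}{9} = 135 + \frac{1}{9} \left(-1\right) = 135 - \frac{1}{9} = \frac{1214}{9}$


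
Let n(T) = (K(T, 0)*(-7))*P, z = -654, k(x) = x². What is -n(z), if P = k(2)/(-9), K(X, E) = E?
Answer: 0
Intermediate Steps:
P = -4/9 (P = 2²/(-9) = 4*(-⅑) = -4/9 ≈ -0.44444)
n(T) = 0 (n(T) = (0*(-7))*(-4/9) = 0*(-4/9) = 0)
-n(z) = -1*0 = 0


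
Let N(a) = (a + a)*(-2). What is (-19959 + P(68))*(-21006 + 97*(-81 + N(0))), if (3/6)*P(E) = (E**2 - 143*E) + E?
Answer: 866553849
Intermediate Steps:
N(a) = -4*a (N(a) = (2*a)*(-2) = -4*a)
P(E) = -284*E + 2*E**2 (P(E) = 2*((E**2 - 143*E) + E) = 2*(E**2 - 142*E) = -284*E + 2*E**2)
(-19959 + P(68))*(-21006 + 97*(-81 + N(0))) = (-19959 + 2*68*(-142 + 68))*(-21006 + 97*(-81 - 4*0)) = (-19959 + 2*68*(-74))*(-21006 + 97*(-81 + 0)) = (-19959 - 10064)*(-21006 + 97*(-81)) = -30023*(-21006 - 7857) = -30023*(-28863) = 866553849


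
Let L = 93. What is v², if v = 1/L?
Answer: 1/8649 ≈ 0.00011562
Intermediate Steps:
v = 1/93 ≈ 0.010753
v² = (1/93)² = 1/8649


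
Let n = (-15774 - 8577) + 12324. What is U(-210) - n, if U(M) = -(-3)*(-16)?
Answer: 11979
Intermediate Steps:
n = -12027 (n = -24351 + 12324 = -12027)
U(M) = -48 (U(M) = -3*16 = -48)
U(-210) - n = -48 - 1*(-12027) = -48 + 12027 = 11979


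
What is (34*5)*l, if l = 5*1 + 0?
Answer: 850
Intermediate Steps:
l = 5 (l = 5 + 0 = 5)
(34*5)*l = (34*5)*5 = 170*5 = 850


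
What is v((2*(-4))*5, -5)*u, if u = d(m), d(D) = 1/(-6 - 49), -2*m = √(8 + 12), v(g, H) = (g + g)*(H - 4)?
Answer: -144/11 ≈ -13.091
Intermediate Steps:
v(g, H) = 2*g*(-4 + H) (v(g, H) = (2*g)*(-4 + H) = 2*g*(-4 + H))
m = -√5 (m = -√(8 + 12)/2 = -√5 ≈ -2.2361)
d(D) = -1/55 (d(D) = 1/(-55) = -1/55)
u = -1/55 ≈ -0.018182
v((2*(-4))*5, -5)*u = (2*((2*(-4))*5)*(-4 - 5))*(-1/55) = (2*(-8*5)*(-9))*(-1/55) = (2*(-40)*(-9))*(-1/55) = 720*(-1/55) = -144/11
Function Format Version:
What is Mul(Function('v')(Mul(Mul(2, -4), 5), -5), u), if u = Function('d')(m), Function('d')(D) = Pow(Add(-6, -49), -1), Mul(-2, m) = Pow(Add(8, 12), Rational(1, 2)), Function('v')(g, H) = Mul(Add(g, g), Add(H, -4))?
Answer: Rational(-144, 11) ≈ -13.091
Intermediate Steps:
Function('v')(g, H) = Mul(2, g, Add(-4, H)) (Function('v')(g, H) = Mul(Mul(2, g), Add(-4, H)) = Mul(2, g, Add(-4, H)))
m = Mul(-1, Pow(5, Rational(1, 2))) (m = Mul(Rational(-1, 2), Pow(Add(8, 12), Rational(1, 2))) = Mul(Rational(-1, 2), Pow(20, Rational(1, 2))) = Mul(Rational(-1, 2), Mul(2, Pow(5, Rational(1, 2)))) = Mul(-1, Pow(5, Rational(1, 2))) ≈ -2.2361)
Function('d')(D) = Rational(-1, 55) (Function('d')(D) = Pow(-55, -1) = Rational(-1, 55))
u = Rational(-1, 55) ≈ -0.018182
Mul(Function('v')(Mul(Mul(2, -4), 5), -5), u) = Mul(Mul(2, Mul(Mul(2, -4), 5), Add(-4, -5)), Rational(-1, 55)) = Mul(Mul(2, Mul(-8, 5), -9), Rational(-1, 55)) = Mul(Mul(2, -40, -9), Rational(-1, 55)) = Mul(720, Rational(-1, 55)) = Rational(-144, 11)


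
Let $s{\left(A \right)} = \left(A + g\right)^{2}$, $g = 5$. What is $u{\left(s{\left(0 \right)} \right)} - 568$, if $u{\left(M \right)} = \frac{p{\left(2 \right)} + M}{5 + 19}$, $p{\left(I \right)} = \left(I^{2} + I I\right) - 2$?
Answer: $- \frac{13601}{24} \approx -566.71$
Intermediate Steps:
$p{\left(I \right)} = -2 + 2 I^{2}$ ($p{\left(I \right)} = \left(I^{2} + I^{2}\right) - 2 = 2 I^{2} - 2 = -2 + 2 I^{2}$)
$s{\left(A \right)} = \left(5 + A\right)^{2}$ ($s{\left(A \right)} = \left(A + 5\right)^{2} = \left(5 + A\right)^{2}$)
$u{\left(M \right)} = \frac{1}{4} + \frac{M}{24}$ ($u{\left(M \right)} = \frac{\left(-2 + 2 \cdot 2^{2}\right) + M}{5 + 19} = \frac{\left(-2 + 2 \cdot 4\right) + M}{24} = \left(\left(-2 + 8\right) + M\right) \frac{1}{24} = \left(6 + M\right) \frac{1}{24} = \frac{1}{4} + \frac{M}{24}$)
$u{\left(s{\left(0 \right)} \right)} - 568 = \left(\frac{1}{4} + \frac{\left(5 + 0\right)^{2}}{24}\right) - 568 = \left(\frac{1}{4} + \frac{5^{2}}{24}\right) - 568 = \left(\frac{1}{4} + \frac{1}{24} \cdot 25\right) - 568 = \left(\frac{1}{4} + \frac{25}{24}\right) - 568 = \frac{31}{24} - 568 = - \frac{13601}{24}$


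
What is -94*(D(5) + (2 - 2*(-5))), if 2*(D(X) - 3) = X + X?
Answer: -1880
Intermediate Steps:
D(X) = 3 + X (D(X) = 3 + (X + X)/2 = 3 + (2*X)/2 = 3 + X)
-94*(D(5) + (2 - 2*(-5))) = -94*((3 + 5) + (2 - 2*(-5))) = -94*(8 + (2 + 10)) = -94*(8 + 12) = -94*20 = -1880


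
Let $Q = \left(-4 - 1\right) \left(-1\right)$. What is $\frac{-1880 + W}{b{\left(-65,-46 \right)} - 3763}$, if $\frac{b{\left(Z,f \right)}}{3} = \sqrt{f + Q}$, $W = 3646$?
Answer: $- \frac{3322729}{7080269} - \frac{2649 i \sqrt{41}}{7080269} \approx -0.46929 - 0.0023957 i$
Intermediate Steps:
$Q = 5$ ($Q = \left(-5\right) \left(-1\right) = 5$)
$b{\left(Z,f \right)} = 3 \sqrt{5 + f}$ ($b{\left(Z,f \right)} = 3 \sqrt{f + 5} = 3 \sqrt{5 + f}$)
$\frac{-1880 + W}{b{\left(-65,-46 \right)} - 3763} = \frac{-1880 + 3646}{3 \sqrt{5 - 46} - 3763} = \frac{1766}{3 \sqrt{-41} - 3763} = \frac{1766}{3 i \sqrt{41} - 3763} = \frac{1766}{-3763 + 3 i \sqrt{41}}$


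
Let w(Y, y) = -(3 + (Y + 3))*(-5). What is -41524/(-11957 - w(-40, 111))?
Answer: 41524/11787 ≈ 3.5229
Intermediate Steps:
w(Y, y) = 30 + 5*Y (w(Y, y) = -(3 + (3 + Y))*(-5) = -(6 + Y)*(-5) = -(-30 - 5*Y) = 30 + 5*Y)
-41524/(-11957 - w(-40, 111)) = -41524/(-11957 - (30 + 5*(-40))) = -41524/(-11957 - (30 - 200)) = -41524/(-11957 - 1*(-170)) = -41524/(-11957 + 170) = -41524/(-11787) = -41524*(-1/11787) = 41524/11787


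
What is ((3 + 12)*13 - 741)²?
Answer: 298116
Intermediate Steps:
((3 + 12)*13 - 741)² = (15*13 - 741)² = (195 - 741)² = (-546)² = 298116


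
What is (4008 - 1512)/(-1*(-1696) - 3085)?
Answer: -832/463 ≈ -1.7970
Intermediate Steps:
(4008 - 1512)/(-1*(-1696) - 3085) = 2496/(1696 - 3085) = 2496/(-1389) = 2496*(-1/1389) = -832/463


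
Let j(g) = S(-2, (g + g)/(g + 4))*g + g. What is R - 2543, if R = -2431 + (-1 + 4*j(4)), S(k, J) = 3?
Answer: -4911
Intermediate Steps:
j(g) = 4*g (j(g) = 3*g + g = 4*g)
R = -2368 (R = -2431 + (-1 + 4*(4*4)) = -2431 + (-1 + 4*16) = -2431 + (-1 + 64) = -2431 + 63 = -2368)
R - 2543 = -2368 - 2543 = -4911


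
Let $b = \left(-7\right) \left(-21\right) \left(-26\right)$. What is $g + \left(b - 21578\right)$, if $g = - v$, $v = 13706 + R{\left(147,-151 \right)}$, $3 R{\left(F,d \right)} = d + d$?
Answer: $- \frac{117016}{3} \approx -39005.0$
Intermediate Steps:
$b = -3822$ ($b = 147 \left(-26\right) = -3822$)
$R{\left(F,d \right)} = \frac{2 d}{3}$ ($R{\left(F,d \right)} = \frac{d + d}{3} = \frac{2 d}{3}$)
$v = \frac{40816}{3}$ ($v = 13706 + \frac{2}{3} \left(-151\right) = 13706 - \frac{302}{3} = \frac{40816}{3} \approx 13605.0$)
$g = - \frac{40816}{3}$ ($g = \left(-1\right) \frac{40816}{3} = - \frac{40816}{3} \approx -13605.0$)
$g + \left(b - 21578\right) = - \frac{40816}{3} - 25400 = - \frac{117016}{3}$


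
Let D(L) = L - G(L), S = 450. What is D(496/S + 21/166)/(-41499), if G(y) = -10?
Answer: -419393/1549987650 ≈ -0.00027058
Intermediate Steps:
D(L) = 10 + L (D(L) = L - 1*(-10) = L + 10 = 10 + L)
D(496/S + 21/166)/(-41499) = (10 + (496/450 + 21/166))/(-41499) = (10 + (496*(1/450) + 21*(1/166)))*(-1/41499) = (10 + (248/225 + 21/166))*(-1/41499) = (10 + 45893/37350)*(-1/41499) = (419393/37350)*(-1/41499) = -419393/1549987650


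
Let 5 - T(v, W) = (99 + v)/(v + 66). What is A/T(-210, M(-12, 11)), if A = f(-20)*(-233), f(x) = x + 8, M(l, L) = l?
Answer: 134208/203 ≈ 661.12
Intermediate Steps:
T(v, W) = 5 - (99 + v)/(66 + v) (T(v, W) = 5 - (99 + v)/(v + 66) = 5 - (99 + v)/(66 + v))
f(x) = 8 + x
A = 2796 (A = (8 - 20)*(-233) = -12*(-233) = 2796)
A/T(-210, M(-12, 11)) = 2796/(((231 + 4*(-210))/(66 - 210))) = 2796/(((231 - 840)/(-144))) = 2796/((-1/144*(-609))) = 2796/(203/48) = 2796*(48/203) = 134208/203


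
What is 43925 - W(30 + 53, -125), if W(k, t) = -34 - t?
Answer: 43834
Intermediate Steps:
43925 - W(30 + 53, -125) = 43925 - (-34 - 1*(-125)) = 43925 - (-34 + 125) = 43925 - 1*91 = 43925 - 91 = 43834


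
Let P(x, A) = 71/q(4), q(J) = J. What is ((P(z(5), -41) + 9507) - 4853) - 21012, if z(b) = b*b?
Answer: -65361/4 ≈ -16340.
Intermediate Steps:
z(b) = b²
P(x, A) = 71/4
((P(z(5), -41) + 9507) - 4853) - 21012 = ((71/4 + 9507) - 4853) - 21012 = (38099/4 - 4853) - 21012 = 18687/4 - 21012 = -65361/4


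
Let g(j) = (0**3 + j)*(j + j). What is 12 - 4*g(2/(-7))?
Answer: 556/49 ≈ 11.347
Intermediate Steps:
g(j) = 2*j**2 (g(j) = (0 + j)*(2*j) = j*(2*j) = 2*j**2)
12 - 4*g(2/(-7)) = 12 - 8*(2/(-7))**2 = 12 - 8*(2*(-1/7))**2 = 12 - 8*(-2/7)**2 = 12 - 8*4/49 = 12 - 4*8/49 = 12 - 32/49 = 556/49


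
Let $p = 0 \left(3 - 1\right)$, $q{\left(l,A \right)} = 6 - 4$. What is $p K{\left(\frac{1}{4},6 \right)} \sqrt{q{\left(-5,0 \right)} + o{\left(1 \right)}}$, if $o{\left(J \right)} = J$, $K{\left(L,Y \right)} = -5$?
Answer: $0$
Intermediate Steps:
$q{\left(l,A \right)} = 2$ ($q{\left(l,A \right)} = 6 - 4 = 2$)
$p = 0$ ($p = 0 \cdot 2 = 0$)
$p K{\left(\frac{1}{4},6 \right)} \sqrt{q{\left(-5,0 \right)} + o{\left(1 \right)}} = 0 \left(-5\right) \sqrt{2 + 1} = 0 \sqrt{3} = 0$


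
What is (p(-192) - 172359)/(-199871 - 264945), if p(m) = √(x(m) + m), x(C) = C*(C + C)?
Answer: 15669/42256 - √1149/58102 ≈ 0.37023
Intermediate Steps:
x(C) = 2*C² (x(C) = C*(2*C) = 2*C²)
p(m) = √(m + 2*m²) (p(m) = √(2*m² + m) = √(m + 2*m²))
(p(-192) - 172359)/(-199871 - 264945) = (√(-192*(1 + 2*(-192))) - 172359)/(-199871 - 264945) = (√(-192*(1 - 384)) - 172359)/(-464816) = (√(-192*(-383)) - 172359)*(-1/464816) = (√73536 - 172359)*(-1/464816) = (8*√1149 - 172359)*(-1/464816) = (-172359 + 8*√1149)*(-1/464816) = 15669/42256 - √1149/58102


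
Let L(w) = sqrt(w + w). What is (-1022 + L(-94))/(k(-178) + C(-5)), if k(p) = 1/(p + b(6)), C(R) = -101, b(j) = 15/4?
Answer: 712334/70401 - 1394*I*sqrt(47)/70401 ≈ 10.118 - 0.13575*I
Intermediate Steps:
b(j) = 15/4 (b(j) = 15*(1/4) = 15/4)
L(w) = sqrt(2)*sqrt(w) (L(w) = sqrt(2*w) = sqrt(2)*sqrt(w))
k(p) = 1/(15/4 + p) (k(p) = 1/(p + 15/4) = 1/(15/4 + p))
(-1022 + L(-94))/(k(-178) + C(-5)) = (-1022 + sqrt(2)*sqrt(-94))/(4/(15 + 4*(-178)) - 101) = (-1022 + sqrt(2)*(I*sqrt(94)))/(4/(15 - 712) - 101) = (-1022 + 2*I*sqrt(47))/(4/(-697) - 101) = (-1022 + 2*I*sqrt(47))/(4*(-1/697) - 101) = (-1022 + 2*I*sqrt(47))/(-4/697 - 101) = (-1022 + 2*I*sqrt(47))/(-70401/697) = (-1022 + 2*I*sqrt(47))*(-697/70401) = 712334/70401 - 1394*I*sqrt(47)/70401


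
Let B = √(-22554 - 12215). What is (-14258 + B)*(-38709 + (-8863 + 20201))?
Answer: 390255718 - 27371*I*√34769 ≈ 3.9026e+8 - 5.1037e+6*I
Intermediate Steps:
B = I*√34769 (B = √(-34769) = I*√34769 ≈ 186.46*I)
(-14258 + B)*(-38709 + (-8863 + 20201)) = (-14258 + I*√34769)*(-38709 + (-8863 + 20201)) = (-14258 + I*√34769)*(-38709 + 11338) = (-14258 + I*√34769)*(-27371) = 390255718 - 27371*I*√34769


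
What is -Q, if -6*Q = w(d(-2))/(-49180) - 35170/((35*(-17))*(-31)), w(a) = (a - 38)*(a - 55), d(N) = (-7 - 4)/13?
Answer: -5981502635/18396497028 ≈ -0.32514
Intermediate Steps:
d(N) = -11/13 (d(N) = -11*1/13 = -11/13)
w(a) = (-55 + a)*(-38 + a) (w(a) = (-38 + a)*(-55 + a) = (-55 + a)*(-38 + a))
Q = 5981502635/18396497028 (Q = -((2090 + (-11/13)² - 93*(-11/13))/(-49180) - 35170/((35*(-17))*(-31)))/6 = -((2090 + 121/169 + 1023/13)*(-1/49180) - 35170/((-595*(-31))))/6 = -((366630/169)*(-1/49180) - 35170/18445)/6 = -(-36663/831142 - 35170*1/18445)/6 = -(-36663/831142 - 7034/3689)/6 = -⅙*(-5981502635/3066082838) = 5981502635/18396497028 ≈ 0.32514)
-Q = -1*5981502635/18396497028 = -5981502635/18396497028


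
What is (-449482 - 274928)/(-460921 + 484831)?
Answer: -24147/797 ≈ -30.297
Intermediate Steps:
(-449482 - 274928)/(-460921 + 484831) = -724410/23910 = -724410*1/23910 = -24147/797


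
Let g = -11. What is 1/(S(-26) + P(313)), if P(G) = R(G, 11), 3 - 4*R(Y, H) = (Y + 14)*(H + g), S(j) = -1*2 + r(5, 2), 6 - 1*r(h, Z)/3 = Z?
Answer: 4/43 ≈ 0.093023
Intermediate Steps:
r(h, Z) = 18 - 3*Z
S(j) = 10 (S(j) = -1*2 + (18 - 3*2) = -2 + (18 - 6) = -2 + 12 = 10)
R(Y, H) = 3/4 - (-11 + H)*(14 + Y)/4 (R(Y, H) = 3/4 - (Y + 14)*(H - 11)/4 = 3/4 - (14 + Y)*(-11 + H)/4 = 3/4 - (-11 + H)*(14 + Y)/4)
P(G) = 3/4 (P(G) = 157/4 - 7/2*11 + 11*G/4 - 1/4*11*G = 157/4 - 77/2 + 11*G/4 - 11*G/4 = 3/4)
1/(S(-26) + P(313)) = 1/(10 + 3/4) = 1/(43/4) = 4/43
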